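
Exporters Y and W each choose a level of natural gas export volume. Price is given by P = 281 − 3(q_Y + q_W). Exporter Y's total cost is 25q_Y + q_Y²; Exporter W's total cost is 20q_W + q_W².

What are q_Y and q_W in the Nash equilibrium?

23, 24

Exporter Y's profit: π = q_Y(281 − 3(q_Y + q_W)) − 25q_Y − q_Y².
∂π/∂q_Y = 256 − 8q_Y − 3q_W = 0, so q_Y = 32 − 0.375q_W.
By the same steps for W: q_W = 32.625 − 0.375q_Y.
Plugging q_W into Y's best response: q_Y = 32 − 0.375(32.625 − 0.375q_Y) ⇒ (55/64)q_Y = 1265/64, so q_Y = 23.
Then q_W = 32.625 − 0.375·23 = 24.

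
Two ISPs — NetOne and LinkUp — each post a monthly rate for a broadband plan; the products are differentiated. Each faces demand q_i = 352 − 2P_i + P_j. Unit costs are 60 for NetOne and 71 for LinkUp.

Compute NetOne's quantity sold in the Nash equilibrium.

197.6

NetOne's profit: π = (P_{NetOne} − 60)(352 − 2P_{NetOne} + P_{LinkUp}).
∂π/∂P_{NetOne} = 472 − 4P_{NetOne} + P_{LinkUp} = 0 ⇒ P_{NetOne} = 118 + 0.25P_{LinkUp}.
Similarly P_{LinkUp} = 123.5 + 0.25P_{NetOne}.
Substituting the second reaction function into the first: P_{NetOne} = 118 + 0.25(123.5 + 0.25P_{NetOne}), which gives 0.9375P_{NetOne} = 148.875 ⇒ P_{NetOne} = 158.8.
Then P_{LinkUp} = 123.5 + 0.25·158.8 = 163.2.
q_{NetOne} = 352 − 2·158.8 + 163.2 = 197.6.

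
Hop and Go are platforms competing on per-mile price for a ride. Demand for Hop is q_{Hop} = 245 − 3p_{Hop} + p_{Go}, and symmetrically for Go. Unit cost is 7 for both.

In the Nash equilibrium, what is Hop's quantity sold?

Hop's profit: π = (p_{Hop} − 7)(245 − 3p_{Hop} + p_{Go}).
∂π/∂p_{Hop} = 266 − 6p_{Hop} + p_{Go} = 0 ⇒ p_{Hop} = 133/3 + (1/6)p_{Go}.
The game is symmetric, so in equilibrium p_{Go} = p_{Hop}: the reaction function gives (5/6)p_{Hop} = 133/3, hence p_{Hop} = 53.2.
q_{Hop} = 245 − 3·53.2 + 53.2 = 138.6.

138.6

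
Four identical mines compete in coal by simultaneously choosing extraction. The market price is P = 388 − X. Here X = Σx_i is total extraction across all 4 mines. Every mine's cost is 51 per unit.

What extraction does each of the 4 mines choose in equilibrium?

67.4

A representative mine's profit is π_i = x_i(388 − X) − 51x_i, with X = x_i + Σ_{j≠i} x_j.
First-order condition: 337 − 2x_i − Σ_{j≠i} x_j = 0.
With identical mines, set every x_j = x: then 337 − 2x − 3x = 0, i.e. x = 337/5 = 67.4.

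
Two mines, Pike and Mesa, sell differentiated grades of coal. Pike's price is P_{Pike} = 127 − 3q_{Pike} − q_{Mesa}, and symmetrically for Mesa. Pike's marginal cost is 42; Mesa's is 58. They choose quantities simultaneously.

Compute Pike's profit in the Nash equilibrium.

Mine Pike's profit: π = q_{Pike}(127 − 3q_{Pike} − q_{Mesa}) − 42q_{Pike}.
∂π/∂q_{Pike} = 85 − 6q_{Pike} − q_{Mesa} = 0 ⇒ q_{Pike} = 85/6 − (1/6)q_{Mesa}.
Similarly q_{Mesa} = 11.5 − (1/6)q_{Pike}.
Plugging q_{Mesa} into Pike's best response: q_{Pike} = 85/6 − (1/6)(11.5 − (1/6)q_{Pike}) ⇒ (35/36)q_{Pike} = 12.25, so q_{Pike} = 12.6.
Then q_{Mesa} = 11.5 − (1/6)·12.6 = 9.4.
P_{Pike} = 127 − 3·12.6 − 9.4 = 79.8.
Profit = (79.8 − 42)·12.6 = 476.28.

476.28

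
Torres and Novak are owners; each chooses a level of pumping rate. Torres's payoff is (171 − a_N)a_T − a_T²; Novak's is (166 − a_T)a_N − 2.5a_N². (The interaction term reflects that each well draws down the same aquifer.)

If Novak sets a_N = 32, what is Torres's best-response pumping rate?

Expanding Torres's payoff: 171a_T − a_Na_T − a_T².
∂π/∂a_T = 171 − a_N − 2a_T = 0, so a_T = 85.5 − 0.5a_N.
At a_N = 32: a_T = 85.5 − 0.5·32 = 69.5.

69.5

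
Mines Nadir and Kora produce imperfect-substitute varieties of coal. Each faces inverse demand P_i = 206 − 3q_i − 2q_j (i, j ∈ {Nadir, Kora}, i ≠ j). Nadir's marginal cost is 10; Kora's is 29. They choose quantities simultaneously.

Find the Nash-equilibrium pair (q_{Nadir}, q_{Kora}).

Mine Nadir's profit: π = q_{Nadir}(206 − 3q_{Nadir} − 2q_{Kora}) − 10q_{Nadir}.
∂π/∂q_{Nadir} = 196 − 6q_{Nadir} − 2q_{Kora} = 0 ⇒ q_{Nadir} = 98/3 − (1/3)q_{Kora}.
Similarly q_{Kora} = 29.5 − (1/3)q_{Nadir}.
Substituting the second reaction function into the first: q_{Nadir} = 98/3 − (1/3)(29.5 − (1/3)q_{Nadir}), which gives (8/9)q_{Nadir} = 137/6 ⇒ q_{Nadir} = 25.6875.
Then q_{Kora} = 29.5 − (1/3)·25.6875 = 20.9375.

25.6875, 20.9375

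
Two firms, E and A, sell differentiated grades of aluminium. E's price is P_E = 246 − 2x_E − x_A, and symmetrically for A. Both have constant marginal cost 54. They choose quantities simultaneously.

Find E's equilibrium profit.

2949.12

Firm E's profit: π = x_E(246 − 2x_E − x_A) − 54x_E.
∂π/∂x_E = 192 − 4x_E − x_A = 0 ⇒ x_E = 48 − 0.25x_A.
Setting x_E = x_A in the reaction function: x_E = 48 − 0.25x_E, so x_E = 48 / 1.25 = 38.4.
P_E = 246 − 2·38.4 − 38.4 = 130.8.
Profit = (130.8 − 54)·38.4 = 2949.12.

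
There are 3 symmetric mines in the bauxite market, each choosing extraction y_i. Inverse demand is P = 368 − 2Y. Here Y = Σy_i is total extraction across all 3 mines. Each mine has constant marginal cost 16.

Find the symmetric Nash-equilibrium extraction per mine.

44

A representative mine's profit is π_i = y_i(368 − 2Y) − 16y_i, with Y = y_i + Σ_{j≠i} y_j.
First-order condition: 352 − 4y_i − 2Σ_{j≠i} y_j = 0.
With identical mines, set every y_j = y: then 352 − 4y − 4y = 0, i.e. y = 352/8 = 44.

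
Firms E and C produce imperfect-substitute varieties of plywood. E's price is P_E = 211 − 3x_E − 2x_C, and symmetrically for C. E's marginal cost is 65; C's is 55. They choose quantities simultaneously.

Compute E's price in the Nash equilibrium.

117.875

Firm E's profit: π = x_E(211 − 3x_E − 2x_C) − 65x_E.
∂π/∂x_E = 146 − 6x_E − 2x_C = 0 ⇒ x_E = 73/3 − (1/3)x_C.
Similarly x_C = 26 − (1/3)x_E.
Solving the two reaction functions simultaneously: (1 − (−1/3)(−1/3))x_E = 73/3 − (1/3)·26, so (8/9)x_E = 47/3 and x_E = 17.625.
Then x_C = 26 − (1/3)·17.625 = 20.125.
P_E = 211 − 3·17.625 − 2·20.125 = 117.875.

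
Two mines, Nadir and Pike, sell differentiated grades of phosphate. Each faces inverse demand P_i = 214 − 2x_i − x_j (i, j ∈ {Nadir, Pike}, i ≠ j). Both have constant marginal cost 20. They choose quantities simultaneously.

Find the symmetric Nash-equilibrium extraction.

Mine Nadir's profit: π = x_{Nadir}(214 − 2x_{Nadir} − x_{Pike}) − 20x_{Nadir}.
∂π/∂x_{Nadir} = 194 − 4x_{Nadir} − x_{Pike} = 0 ⇒ x_{Nadir} = 48.5 − 0.25x_{Pike}.
The game is symmetric, so in equilibrium x_{Pike} = x_{Nadir}: the reaction function gives 1.25x_{Nadir} = 48.5, hence x_{Nadir} = 38.8.

38.8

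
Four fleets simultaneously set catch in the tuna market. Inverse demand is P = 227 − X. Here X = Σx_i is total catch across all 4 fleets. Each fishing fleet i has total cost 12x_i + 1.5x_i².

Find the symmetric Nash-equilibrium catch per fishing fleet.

A representative fishing fleet's profit is π_i = x_i(227 − X) − 12x_i − 1.5x_i², with X = x_i + Σ_{j≠i} x_j.
First-order condition: 215 − 5x_i − Σ_{j≠i} x_j = 0.
With identical fishing fleets, set every x_j = x: then 215 − 5x − 3x = 0, i.e. x = 215/8 = 26.875.

26.875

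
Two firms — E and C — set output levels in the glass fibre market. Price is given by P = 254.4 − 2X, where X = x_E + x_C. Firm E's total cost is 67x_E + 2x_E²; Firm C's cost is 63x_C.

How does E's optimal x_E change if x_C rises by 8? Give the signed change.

-2

Firm E's profit: π = x_E(254.4 − 2(x_E + x_C)) − 67x_E − 2x_E².
∂π/∂x_E = 187.4 − 8x_E − 2x_C = 0, so x_E = 23.425 − 0.25x_C.
The reaction-function slope is −0.25, so an 8-unit rise in x_C moves x_E by −0.25 × 8 = −2. E's best response falls — the actions are strategic substitutes.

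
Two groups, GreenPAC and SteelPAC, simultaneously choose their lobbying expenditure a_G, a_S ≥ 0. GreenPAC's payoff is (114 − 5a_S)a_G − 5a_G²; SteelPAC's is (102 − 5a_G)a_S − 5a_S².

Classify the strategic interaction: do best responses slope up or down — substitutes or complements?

strategic substitutes

Expanding GreenPAC's payoff: 114a_G − 5a_Sa_G − 5a_G².
∂π/∂a_G = 114 − 5a_S − 10a_G = 0, so a_G = 11.4 − 0.5a_S.
The best-response slope da_G/da_S = −0.5 < 0: the reaction function is downward-sloping, so the choices are strategic substitutes.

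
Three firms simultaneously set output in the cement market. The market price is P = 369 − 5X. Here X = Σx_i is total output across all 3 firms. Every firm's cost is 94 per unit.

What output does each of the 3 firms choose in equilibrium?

A representative firm's profit is π_i = x_i(369 − 5X) − 94x_i, with X = x_i + Σ_{j≠i} x_j.
First-order condition: 275 − 10x_i − 5Σ_{j≠i} x_j = 0.
With identical firms, set every x_j = x: then 275 − 10x − 10x = 0, i.e. x = 275/20 = 13.75.

13.75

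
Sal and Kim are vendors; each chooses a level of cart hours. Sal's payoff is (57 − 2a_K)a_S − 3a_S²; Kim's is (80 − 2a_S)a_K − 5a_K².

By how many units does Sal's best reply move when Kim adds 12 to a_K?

Expanding Sal's payoff: 57a_S − 2a_Ka_S − 3a_S².
∂π/∂a_S = 57 − 2a_K − 6a_S = 0, so a_S = 9.5 − (1/3)a_K.
The reaction-function slope is −1/3, so a 12-unit rise in a_K moves a_S by −1/3 × 12 = −4. Sal's best response falls — the actions are strategic substitutes.

-4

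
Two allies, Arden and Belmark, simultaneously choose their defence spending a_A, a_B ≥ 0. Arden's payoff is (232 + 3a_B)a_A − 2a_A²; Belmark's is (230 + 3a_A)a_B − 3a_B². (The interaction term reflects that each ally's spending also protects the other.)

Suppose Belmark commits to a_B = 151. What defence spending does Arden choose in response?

171.25

Expanding Arden's payoff: 232a_A + 3a_Ba_A − 2a_A².
∂π/∂a_A = 232 + 3a_B − 4a_A = 0, so a_A = 58 + 0.75a_B.
At a_B = 151: a_A = 58 + 0.75·151 = 171.25.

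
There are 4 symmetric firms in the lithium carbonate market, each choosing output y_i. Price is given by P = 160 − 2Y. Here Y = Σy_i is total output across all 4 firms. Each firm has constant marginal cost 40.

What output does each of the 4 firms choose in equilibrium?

A representative firm's profit is π_i = y_i(160 − 2Y) − 40y_i, with Y = y_i + Σ_{j≠i} y_j.
First-order condition: 120 − 4y_i − 2Σ_{j≠i} y_j = 0.
Imposing symmetry (y_j = y for all j) turns Σ_{j≠i} y_j into 3y, so 120 = 10y and y = 12.

12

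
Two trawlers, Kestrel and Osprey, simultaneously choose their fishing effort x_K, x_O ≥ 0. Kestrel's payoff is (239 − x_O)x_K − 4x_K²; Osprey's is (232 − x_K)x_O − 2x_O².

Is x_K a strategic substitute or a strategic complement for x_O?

Expanding Kestrel's payoff: 239x_K − x_Ox_K − 4x_K².
∂π/∂x_K = 239 − x_O − 8x_K = 0, so x_K = 29.875 − 0.125x_O.
The best-response slope dx_K/dx_O = −0.125 < 0: the reaction function is downward-sloping, so the choices are strategic substitutes.

strategic substitutes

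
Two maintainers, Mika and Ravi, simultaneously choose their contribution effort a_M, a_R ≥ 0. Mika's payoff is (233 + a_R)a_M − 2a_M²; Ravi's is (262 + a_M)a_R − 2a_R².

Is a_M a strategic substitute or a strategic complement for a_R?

Expanding Mika's payoff: 233a_M + a_Ra_M − 2a_M².
∂π/∂a_M = 233 + a_R − 4a_M = 0, so a_M = 58.25 + 0.25a_R.
The best-response slope da_M/da_R = 0.25 > 0: the reaction function is upward-sloping, so the choices are strategic complements.

strategic complements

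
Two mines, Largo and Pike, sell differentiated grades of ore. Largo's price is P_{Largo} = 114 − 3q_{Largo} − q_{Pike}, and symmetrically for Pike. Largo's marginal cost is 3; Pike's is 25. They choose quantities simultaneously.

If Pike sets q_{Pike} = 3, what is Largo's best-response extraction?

Mine Largo's profit: π = q_{Largo}(114 − 3q_{Largo} − q_{Pike}) − 3q_{Largo}.
∂π/∂q_{Largo} = 111 − 6q_{Largo} − q_{Pike} = 0 ⇒ q_{Largo} = 18.5 − (1/6)q_{Pike}.
At q_{Pike} = 3: q_{Largo} = 18.5 − (1/6)·3 = 18.

18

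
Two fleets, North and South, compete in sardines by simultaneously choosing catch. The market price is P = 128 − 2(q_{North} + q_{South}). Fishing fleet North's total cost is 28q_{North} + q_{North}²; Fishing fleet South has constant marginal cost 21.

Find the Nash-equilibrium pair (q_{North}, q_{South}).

Fishing fleet North's profit: π = q_{North}(128 − 2(q_{North} + q_{South})) − 28q_{North} − q_{North}².
∂π/∂q_{North} = 100 − 6q_{North} − 2q_{South} = 0, so q_{North} = 50/3 − (1/3)q_{South}.
For South: ∂π/∂q_{South} = 107 − 4q_{South} − 2q_{North} = 0 ⇒ q_{South} = 26.75 − 0.5q_{North}.
Solving the two reaction functions simultaneously: (1 − (−1/3)(−0.5))q_{North} = 50/3 − (1/3)·26.75, so (5/6)q_{North} = 7.75 and q_{North} = 9.3.
Then q_{South} = 26.75 − 0.5·9.3 = 22.1.

9.3, 22.1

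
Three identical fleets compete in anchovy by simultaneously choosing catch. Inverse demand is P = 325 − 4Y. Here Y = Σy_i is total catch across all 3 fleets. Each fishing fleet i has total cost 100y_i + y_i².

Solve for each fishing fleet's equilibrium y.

A representative fishing fleet's profit is π_i = y_i(325 − 4Y) − 100y_i − y_i², with Y = y_i + Σ_{j≠i} y_j.
First-order condition: 225 − 10y_i − 4Σ_{j≠i} y_j = 0.
In a symmetric equilibrium every fishing fleet chooses the same y, so Σ_{j≠i} y_j = 2y. The condition becomes 225 − 18y = 0, giving y = 225/18 = 12.5.

12.5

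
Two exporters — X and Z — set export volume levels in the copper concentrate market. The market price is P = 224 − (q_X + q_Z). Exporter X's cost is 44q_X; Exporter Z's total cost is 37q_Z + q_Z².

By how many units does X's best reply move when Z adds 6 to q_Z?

Exporter X's profit: π = q_X(224 − (q_X + q_Z)) − 44q_X.
∂π/∂q_X = 180 − 2q_X − q_Z = 0, so q_X = 90 − 0.5q_Z.
The reaction-function slope is −0.5, so a 6-unit rise in q_Z moves q_X by −0.5 × 6 = −3. X's best response falls — the actions are strategic substitutes.

-3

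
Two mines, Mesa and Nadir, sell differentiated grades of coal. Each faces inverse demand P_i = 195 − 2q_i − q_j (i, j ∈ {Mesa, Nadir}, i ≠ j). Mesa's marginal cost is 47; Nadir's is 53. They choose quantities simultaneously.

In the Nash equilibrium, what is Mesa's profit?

1800

Mine Mesa's profit: π = q_{Mesa}(195 − 2q_{Mesa} − q_{Nadir}) − 47q_{Mesa}.
∂π/∂q_{Mesa} = 148 − 4q_{Mesa} − q_{Nadir} = 0 ⇒ q_{Mesa} = 37 − 0.25q_{Nadir}.
Similarly q_{Nadir} = 35.5 − 0.25q_{Mesa}.
Solving the two reaction functions simultaneously: (1 − (−0.25)(−0.25))q_{Mesa} = 37 − 0.25·35.5, so 0.9375q_{Mesa} = 28.125 and q_{Mesa} = 30.
Then q_{Nadir} = 35.5 − 0.25·30 = 28.
P_{Mesa} = 195 − 2·30 − 28 = 107.
Profit = (107 − 47)·30 = 1800.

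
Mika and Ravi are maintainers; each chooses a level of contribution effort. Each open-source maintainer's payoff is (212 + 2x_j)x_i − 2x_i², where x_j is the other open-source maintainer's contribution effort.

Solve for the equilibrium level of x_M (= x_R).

106

Mika's payoff is (212 + 2x_R)x_M − 2x_M².
∂π/∂x_M = 212 + 2x_R − 4x_M = 0, so x_M = 53 + 0.5x_R.
Setting x_M = x_R in the reaction function: x_M = 53 + 0.5x_M, so x_M = 53 / 0.5 = 106.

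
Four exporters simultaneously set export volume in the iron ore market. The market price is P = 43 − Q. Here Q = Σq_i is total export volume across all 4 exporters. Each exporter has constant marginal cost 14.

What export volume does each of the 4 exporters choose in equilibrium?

5.8

A representative exporter's profit is π_i = q_i(43 − Q) − 14q_i, with Q = q_i + Σ_{j≠i} q_j.
First-order condition: 29 − 2q_i − Σ_{j≠i} q_j = 0.
Imposing symmetry (q_j = q for all j) turns Σ_{j≠i} q_j into 3q, so 29 = 5q and q = 5.8.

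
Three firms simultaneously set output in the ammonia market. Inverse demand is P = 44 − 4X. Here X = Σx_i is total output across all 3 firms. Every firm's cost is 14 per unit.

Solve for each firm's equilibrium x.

1.875

A representative firm's profit is π_i = x_i(44 − 4X) − 14x_i, with X = x_i + Σ_{j≠i} x_j.
First-order condition: 30 − 8x_i − 4Σ_{j≠i} x_j = 0.
In a symmetric equilibrium every firm chooses the same x, so Σ_{j≠i} x_j = 2x. The condition becomes 30 − 16x = 0, giving x = 30/16 = 1.875.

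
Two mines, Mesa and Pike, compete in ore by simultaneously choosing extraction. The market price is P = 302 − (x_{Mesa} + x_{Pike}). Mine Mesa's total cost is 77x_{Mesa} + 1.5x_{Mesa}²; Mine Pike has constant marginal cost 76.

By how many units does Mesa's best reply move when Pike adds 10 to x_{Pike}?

-2

Mine Mesa's profit: π = x_{Mesa}(302 − (x_{Mesa} + x_{Pike})) − 77x_{Mesa} − 1.5x_{Mesa}².
∂π/∂x_{Mesa} = 225 − 5x_{Mesa} − x_{Pike} = 0, so x_{Mesa} = 45 − 0.2x_{Pike}.
The reaction-function slope is −0.2, so a 10-unit rise in x_{Pike} moves x_{Mesa} by −0.2 × 10 = −2. Mesa's best response falls — the actions are strategic substitutes.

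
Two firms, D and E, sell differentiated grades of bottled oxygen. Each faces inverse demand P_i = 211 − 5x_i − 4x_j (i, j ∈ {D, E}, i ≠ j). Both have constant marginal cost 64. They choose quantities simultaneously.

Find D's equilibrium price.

Firm D's profit: π = x_D(211 − 5x_D − 4x_E) − 64x_D.
∂π/∂x_D = 147 − 10x_D − 4x_E = 0 ⇒ x_D = 14.7 − 0.4x_E.
Setting x_D = x_E in the reaction function: x_D = 14.7 − 0.4x_D, so x_D = 14.7 / 1.4 = 10.5.
P_D = 211 − 5·10.5 − 4·10.5 = 116.5.

116.5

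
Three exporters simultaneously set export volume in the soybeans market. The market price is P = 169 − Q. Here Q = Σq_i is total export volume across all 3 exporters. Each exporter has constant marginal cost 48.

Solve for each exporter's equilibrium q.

A representative exporter's profit is π_i = q_i(169 − Q) − 48q_i, with Q = q_i + Σ_{j≠i} q_j.
First-order condition: 121 − 2q_i − Σ_{j≠i} q_j = 0.
In a symmetric equilibrium every exporter chooses the same q, so Σ_{j≠i} q_j = 2q. The condition becomes 121 − 4q = 0, giving q = 121/4 = 30.25.

30.25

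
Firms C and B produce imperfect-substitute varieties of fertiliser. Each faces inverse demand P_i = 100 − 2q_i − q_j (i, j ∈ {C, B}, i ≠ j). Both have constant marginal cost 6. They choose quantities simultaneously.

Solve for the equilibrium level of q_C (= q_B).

Firm C's profit: π = q_C(100 − 2q_C − q_B) − 6q_C.
∂π/∂q_C = 94 − 4q_C − q_B = 0 ⇒ q_C = 23.5 − 0.25q_B.
By symmetry q_B = q_C; substituting into the reaction function, 1.25q_C = 23.5 and q_C = 18.8.

18.8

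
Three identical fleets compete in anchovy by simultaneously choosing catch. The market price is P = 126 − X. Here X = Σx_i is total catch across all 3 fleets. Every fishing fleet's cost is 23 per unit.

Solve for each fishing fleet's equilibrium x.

25.75

A representative fishing fleet's profit is π_i = x_i(126 − X) − 23x_i, with X = x_i + Σ_{j≠i} x_j.
First-order condition: 103 − 2x_i − Σ_{j≠i} x_j = 0.
In a symmetric equilibrium every fishing fleet chooses the same x, so Σ_{j≠i} x_j = 2x. The condition becomes 103 − 4x = 0, giving x = 103/4 = 25.75.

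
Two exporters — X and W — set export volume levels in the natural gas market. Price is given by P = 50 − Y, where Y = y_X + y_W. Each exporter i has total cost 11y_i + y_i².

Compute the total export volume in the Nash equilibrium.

Exporter X's profit: π = y_X(50 − (y_X + y_W)) − 11y_X − y_X².
∂π/∂y_X = 39 − 4y_X − y_W = 0, so y_X = 9.75 − 0.25y_W.
Setting y_X = y_W in the reaction function: y_X = 9.75 − 0.25y_X, so y_X = 9.75 / 1.25 = 7.8.
Total export volume: 7.8 + 7.8 = 15.6.

15.6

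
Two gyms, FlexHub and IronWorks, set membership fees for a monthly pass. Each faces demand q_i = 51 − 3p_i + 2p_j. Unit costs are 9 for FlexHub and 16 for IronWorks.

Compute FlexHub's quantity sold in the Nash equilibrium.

FlexHub's profit: π = (p_{FlexHub} − 9)(51 − 3p_{FlexHub} + 2p_{IronWorks}).
∂π/∂p_{FlexHub} = 78 − 6p_{FlexHub} + 2p_{IronWorks} = 0 ⇒ p_{FlexHub} = 13 + (1/3)p_{IronWorks}.
Similarly p_{IronWorks} = 16.5 + (1/3)p_{FlexHub}.
Solving the two reaction functions simultaneously: (1 − (1/3)(1/3))p_{FlexHub} = 13 + (1/3)·16.5, so (8/9)p_{FlexHub} = 18.5 and p_{FlexHub} = 20.8125.
Then p_{IronWorks} = 16.5 + (1/3)·20.8125 = 23.4375.
q_{FlexHub} = 51 − 3·20.8125 + 2·23.4375 = 35.4375.

35.4375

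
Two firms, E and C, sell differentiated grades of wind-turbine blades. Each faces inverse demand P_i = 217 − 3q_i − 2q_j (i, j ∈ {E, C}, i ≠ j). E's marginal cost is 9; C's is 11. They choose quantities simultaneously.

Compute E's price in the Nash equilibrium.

87.375

Firm E's profit: π = q_E(217 − 3q_E − 2q_C) − 9q_E.
∂π/∂q_E = 208 − 6q_E − 2q_C = 0 ⇒ q_E = 104/3 − (1/3)q_C.
Similarly q_C = 103/3 − (1/3)q_E.
Plugging q_C into E's best response: q_E = 104/3 − (1/3)(103/3 − (1/3)q_E) ⇒ (8/9)q_E = 209/9, so q_E = 26.125.
Then q_C = 103/3 − (1/3)·26.125 = 25.625.
P_E = 217 − 3·26.125 − 2·25.625 = 87.375.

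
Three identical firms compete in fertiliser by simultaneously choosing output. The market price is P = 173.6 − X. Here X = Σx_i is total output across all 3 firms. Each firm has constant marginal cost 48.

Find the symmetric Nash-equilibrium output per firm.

A representative firm's profit is π_i = x_i(173.6 − X) − 48x_i, with X = x_i + Σ_{j≠i} x_j.
First-order condition: 125.6 − 2x_i − Σ_{j≠i} x_j = 0.
With identical firms, set every x_j = x: then 125.6 − 2x − 2x = 0, i.e. x = 125.6/4 = 31.4.

31.4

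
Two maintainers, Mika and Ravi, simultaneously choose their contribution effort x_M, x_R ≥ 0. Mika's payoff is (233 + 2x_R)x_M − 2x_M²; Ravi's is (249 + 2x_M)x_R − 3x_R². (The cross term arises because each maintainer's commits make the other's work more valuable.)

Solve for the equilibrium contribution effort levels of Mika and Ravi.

Expanding Mika's payoff: 233x_M + 2x_Rx_M − 2x_M².
∂π/∂x_M = 233 + 2x_R − 4x_M = 0, so x_M = 58.25 + 0.5x_R.
Likewise for Ravi: x_R = 41.5 + (1/3)x_M.
Substituting the second reaction function into the first: x_M = 58.25 + 0.5(41.5 + (1/3)x_M), which gives (5/6)x_M = 79 ⇒ x_M = 94.8.
Then x_R = 41.5 + (1/3)·94.8 = 73.1.

94.8, 73.1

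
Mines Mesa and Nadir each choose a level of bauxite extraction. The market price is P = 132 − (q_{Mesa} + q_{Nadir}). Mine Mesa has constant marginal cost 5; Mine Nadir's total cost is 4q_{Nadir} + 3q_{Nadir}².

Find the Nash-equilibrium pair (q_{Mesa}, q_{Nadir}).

59.2, 8.6

Mine Mesa's profit: π = q_{Mesa}(132 − (q_{Mesa} + q_{Nadir})) − 5q_{Mesa}.
∂π/∂q_{Mesa} = 127 − 2q_{Mesa} − q_{Nadir} = 0, so q_{Mesa} = 63.5 − 0.5q_{Nadir}.
For Nadir: ∂π/∂q_{Nadir} = 128 − 8q_{Nadir} − q_{Mesa} = 0 ⇒ q_{Nadir} = 16 − 0.125q_{Mesa}.
Plugging q_{Nadir} into Mesa's best response: q_{Mesa} = 63.5 − 0.5(16 − 0.125q_{Mesa}) ⇒ 0.9375q_{Mesa} = 55.5, so q_{Mesa} = 59.2.
Then q_{Nadir} = 16 − 0.125·59.2 = 8.6.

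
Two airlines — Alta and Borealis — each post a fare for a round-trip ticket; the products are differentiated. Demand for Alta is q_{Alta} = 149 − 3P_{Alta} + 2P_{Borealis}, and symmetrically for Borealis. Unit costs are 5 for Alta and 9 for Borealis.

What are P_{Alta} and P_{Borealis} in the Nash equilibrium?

Alta's profit: π = (P_{Alta} − 5)(149 − 3P_{Alta} + 2P_{Borealis}).
∂π/∂P_{Alta} = 164 − 6P_{Alta} + 2P_{Borealis} = 0 ⇒ P_{Alta} = 82/3 + (1/3)P_{Borealis}.
Similarly P_{Borealis} = 88/3 + (1/3)P_{Alta}.
Plugging P_{Borealis} into Alta's best response: P_{Alta} = 82/3 + (1/3)(88/3 + (1/3)P_{Alta}) ⇒ (8/9)P_{Alta} = 334/9, so P_{Alta} = 41.75.
Then P_{Borealis} = 88/3 + (1/3)·41.75 = 43.25.

41.75, 43.25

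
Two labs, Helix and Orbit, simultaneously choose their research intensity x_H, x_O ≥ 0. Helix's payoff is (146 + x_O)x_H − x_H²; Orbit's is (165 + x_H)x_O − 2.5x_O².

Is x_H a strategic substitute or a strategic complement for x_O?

strategic complements

Expanding Helix's payoff: 146x_H + x_Ox_H − x_H².
∂π/∂x_H = 146 + x_O − 2x_H = 0, so x_H = 73 + 0.5x_O.
The best-response slope dx_H/dx_O = 0.5 > 0: the reaction function is upward-sloping, so the choices are strategic complements.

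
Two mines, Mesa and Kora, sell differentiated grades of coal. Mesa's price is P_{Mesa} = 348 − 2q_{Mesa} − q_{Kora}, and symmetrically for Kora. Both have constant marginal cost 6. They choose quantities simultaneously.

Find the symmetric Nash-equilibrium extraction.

68.4

Mine Mesa's profit: π = q_{Mesa}(348 − 2q_{Mesa} − q_{Kora}) − 6q_{Mesa}.
∂π/∂q_{Mesa} = 342 − 4q_{Mesa} − q_{Kora} = 0 ⇒ q_{Mesa} = 85.5 − 0.25q_{Kora}.
Setting q_{Mesa} = q_{Kora} in the reaction function: q_{Mesa} = 85.5 − 0.25q_{Mesa}, so q_{Mesa} = 85.5 / 1.25 = 68.4.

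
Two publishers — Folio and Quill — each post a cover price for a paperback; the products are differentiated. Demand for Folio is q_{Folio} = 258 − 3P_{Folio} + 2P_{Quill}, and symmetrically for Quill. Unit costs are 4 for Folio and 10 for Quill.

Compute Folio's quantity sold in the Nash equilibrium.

Folio's profit: π = (P_{Folio} − 4)(258 − 3P_{Folio} + 2P_{Quill}).
∂π/∂P_{Folio} = 270 − 6P_{Folio} + 2P_{Quill} = 0 ⇒ P_{Folio} = 45 + (1/3)P_{Quill}.
Similarly P_{Quill} = 48 + (1/3)P_{Folio}.
Solving the two reaction functions simultaneously: (1 − (1/3)(1/3))P_{Folio} = 45 + (1/3)·48, so (8/9)P_{Folio} = 61 and P_{Folio} = 68.625.
Then P_{Quill} = 48 + (1/3)·68.625 = 70.875.
q_{Folio} = 258 − 3·68.625 + 2·70.875 = 193.875.

193.875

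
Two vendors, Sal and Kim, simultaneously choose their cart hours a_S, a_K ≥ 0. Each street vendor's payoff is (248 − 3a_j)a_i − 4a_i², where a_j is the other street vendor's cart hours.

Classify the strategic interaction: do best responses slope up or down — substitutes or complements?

Sal's payoff is (248 − 3a_K)a_S − 4a_S².
∂π/∂a_S = 248 − 3a_K − 8a_S = 0, so a_S = 31 − 0.375a_K.
The best-response slope da_S/da_K = −0.375 < 0: the reaction function is downward-sloping, so the choices are strategic substitutes.

strategic substitutes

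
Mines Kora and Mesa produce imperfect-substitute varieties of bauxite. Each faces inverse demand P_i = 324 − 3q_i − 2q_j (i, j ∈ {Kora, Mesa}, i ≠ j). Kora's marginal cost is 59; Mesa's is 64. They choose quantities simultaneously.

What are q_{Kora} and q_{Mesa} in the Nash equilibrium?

Mine Kora's profit: π = q_{Kora}(324 − 3q_{Kora} − 2q_{Mesa}) − 59q_{Kora}.
∂π/∂q_{Kora} = 265 − 6q_{Kora} − 2q_{Mesa} = 0 ⇒ q_{Kora} = 265/6 − (1/3)q_{Mesa}.
Similarly q_{Mesa} = 130/3 − (1/3)q_{Kora}.
Substituting the second reaction function into the first: q_{Kora} = 265/6 − (1/3)(130/3 − (1/3)q_{Kora}), which gives (8/9)q_{Kora} = 535/18 ⇒ q_{Kora} = 33.4375.
Then q_{Mesa} = 130/3 − (1/3)·33.4375 = 32.1875.

33.4375, 32.1875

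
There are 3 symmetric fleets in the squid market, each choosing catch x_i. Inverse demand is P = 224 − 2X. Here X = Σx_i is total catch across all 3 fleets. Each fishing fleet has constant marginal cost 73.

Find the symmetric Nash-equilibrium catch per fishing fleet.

18.875

A representative fishing fleet's profit is π_i = x_i(224 − 2X) − 73x_i, with X = x_i + Σ_{j≠i} x_j.
First-order condition: 151 − 4x_i − 2Σ_{j≠i} x_j = 0.
In a symmetric equilibrium every fishing fleet chooses the same x, so Σ_{j≠i} x_j = 2x. The condition becomes 151 − 8x = 0, giving x = 151/8 = 18.875.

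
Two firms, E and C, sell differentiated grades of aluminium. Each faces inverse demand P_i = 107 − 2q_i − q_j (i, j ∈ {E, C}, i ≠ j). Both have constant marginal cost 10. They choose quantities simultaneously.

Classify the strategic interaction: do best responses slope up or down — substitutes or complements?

Firm E's profit: π = q_E(107 − 2q_E − q_C) − 10q_E.
∂π/∂q_E = 97 − 4q_E − q_C = 0 ⇒ q_E = 24.25 − 0.25q_C.
The best-response slope dq_E/dq_C = −0.25 < 0: the reaction function is downward-sloping, so the choices are strategic substitutes.

strategic substitutes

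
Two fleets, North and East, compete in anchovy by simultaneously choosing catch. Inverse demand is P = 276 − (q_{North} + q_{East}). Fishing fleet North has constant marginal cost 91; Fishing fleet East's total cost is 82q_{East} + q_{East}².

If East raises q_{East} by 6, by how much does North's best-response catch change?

-3

Fishing fleet North's profit: π = q_{North}(276 − (q_{North} + q_{East})) − 91q_{North}.
∂π/∂q_{North} = 185 − 2q_{North} − q_{East} = 0, so q_{North} = 92.5 − 0.5q_{East}.
The reaction-function slope is −0.5, so a 6-unit rise in q_{East} moves q_{North} by −0.5 × 6 = −3. North's best response falls — the actions are strategic substitutes.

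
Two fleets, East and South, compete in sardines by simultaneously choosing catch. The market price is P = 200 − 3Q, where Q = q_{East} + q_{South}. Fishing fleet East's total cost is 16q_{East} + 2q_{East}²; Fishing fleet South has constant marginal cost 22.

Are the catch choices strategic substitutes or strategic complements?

Fishing fleet East's profit: π = q_{East}(200 − 3(q_{East} + q_{South})) − 16q_{East} − 2q_{East}².
∂π/∂q_{East} = 184 − 10q_{East} − 3q_{South} = 0, so q_{East} = 18.4 − 0.3q_{South}.
The best-response slope dq_{East}/dq_{South} = −0.3 < 0: the reaction function is downward-sloping, so the choices are strategic substitutes.

strategic substitutes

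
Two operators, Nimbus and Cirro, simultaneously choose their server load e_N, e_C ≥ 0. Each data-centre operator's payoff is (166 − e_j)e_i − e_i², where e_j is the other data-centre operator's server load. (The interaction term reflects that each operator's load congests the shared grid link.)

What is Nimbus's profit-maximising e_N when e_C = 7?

Nimbus's payoff is (166 − e_C)e_N − e_N².
∂π/∂e_N = 166 − e_C − 2e_N = 0, so e_N = 83 − 0.5e_C.
At e_C = 7: e_N = 83 − 0.5·7 = 79.5.

79.5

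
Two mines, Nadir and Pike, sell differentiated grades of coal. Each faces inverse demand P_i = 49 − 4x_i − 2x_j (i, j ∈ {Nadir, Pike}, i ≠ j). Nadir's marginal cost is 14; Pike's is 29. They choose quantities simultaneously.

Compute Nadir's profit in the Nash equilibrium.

Mine Nadir's profit: π = x_{Nadir}(49 − 4x_{Nadir} − 2x_{Pike}) − 14x_{Nadir}.
∂π/∂x_{Nadir} = 35 − 8x_{Nadir} − 2x_{Pike} = 0 ⇒ x_{Nadir} = 4.375 − 0.25x_{Pike}.
Similarly x_{Pike} = 2.5 − 0.25x_{Nadir}.
Plugging x_{Pike} into Nadir's best response: x_{Nadir} = 4.375 − 0.25(2.5 − 0.25x_{Nadir}) ⇒ 0.9375x_{Nadir} = 3.75, so x_{Nadir} = 4.
Then x_{Pike} = 2.5 − 0.25·4 = 1.5.
P_{Nadir} = 49 − 4·4 − 2·1.5 = 30.
Profit = (30 − 14)·4 = 64.

64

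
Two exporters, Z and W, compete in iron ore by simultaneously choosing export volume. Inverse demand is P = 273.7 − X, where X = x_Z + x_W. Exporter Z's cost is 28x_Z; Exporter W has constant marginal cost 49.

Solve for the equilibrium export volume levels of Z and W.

88.9, 67.9

Exporter Z's profit: π = x_Z(273.7 − (x_Z + x_W)) − 28x_Z.
∂π/∂x_Z = 245.7 − 2x_Z − x_W = 0, so x_Z = 122.85 − 0.5x_W.
By the same steps for W: x_W = 112.35 − 0.5x_Z.
Plugging x_W into Z's best response: x_Z = 122.85 − 0.5(112.35 − 0.5x_Z) ⇒ 0.75x_Z = 66.675, so x_Z = 88.9.
Then x_W = 112.35 − 0.5·88.9 = 67.9.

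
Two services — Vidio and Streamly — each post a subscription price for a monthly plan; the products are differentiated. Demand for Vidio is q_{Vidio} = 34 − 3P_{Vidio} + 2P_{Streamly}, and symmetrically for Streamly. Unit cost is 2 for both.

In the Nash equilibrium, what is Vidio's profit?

Vidio's profit: π = (P_{Vidio} − 2)(34 − 3P_{Vidio} + 2P_{Streamly}).
∂π/∂P_{Vidio} = 40 − 6P_{Vidio} + 2P_{Streamly} = 0 ⇒ P_{Vidio} = 20/3 + (1/3)P_{Streamly}.
Setting P_{Vidio} = P_{Streamly} in the reaction function: P_{Vidio} = 20/3 + (1/3)P_{Vidio}, so P_{Vidio} = (20/3) / (2/3) = 10.
q_{Vidio} = 34 − 3·10 + 2·10 = 24.
Profit = (10 − 2)·24 = 192.

192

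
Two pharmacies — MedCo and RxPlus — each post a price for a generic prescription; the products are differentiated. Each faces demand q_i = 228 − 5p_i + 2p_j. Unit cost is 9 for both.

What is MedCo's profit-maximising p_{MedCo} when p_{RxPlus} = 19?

31.1

MedCo's profit: π = (p_{MedCo} − 9)(228 − 5p_{MedCo} + 2p_{RxPlus}).
∂π/∂p_{MedCo} = 273 − 10p_{MedCo} + 2p_{RxPlus} = 0 ⇒ p_{MedCo} = 27.3 + 0.2p_{RxPlus}.
At p_{RxPlus} = 19: p_{MedCo} = 27.3 + 0.2·19 = 31.1.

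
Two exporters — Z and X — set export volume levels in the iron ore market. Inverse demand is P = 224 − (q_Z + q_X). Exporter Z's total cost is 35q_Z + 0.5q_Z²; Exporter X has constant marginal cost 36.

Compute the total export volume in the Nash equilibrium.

113

Exporter Z's profit: π = q_Z(224 − (q_Z + q_X)) − 35q_Z − 0.5q_Z².
∂π/∂q_Z = 189 − 3q_Z − q_X = 0, so q_Z = 63 − (1/3)q_X.
For X: ∂π/∂q_X = 188 − 2q_X − q_Z = 0 ⇒ q_X = 94 − 0.5q_Z.
Plugging q_X into Z's best response: q_Z = 63 − (1/3)(94 − 0.5q_Z) ⇒ (5/6)q_Z = 95/3, so q_Z = 38.
Then q_X = 94 − 0.5·38 = 75.
Total export volume: 38 + 75 = 113.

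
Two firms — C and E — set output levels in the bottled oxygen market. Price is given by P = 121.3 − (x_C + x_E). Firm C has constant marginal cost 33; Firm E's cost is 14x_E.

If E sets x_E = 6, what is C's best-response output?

41.15

Firm C's profit: π = x_C(121.3 − (x_C + x_E)) − 33x_C.
∂π/∂x_C = 88.3 − 2x_C − x_E = 0, so x_C = 44.15 − 0.5x_E.
At x_E = 6: x_C = 44.15 − 0.5·6 = 41.15.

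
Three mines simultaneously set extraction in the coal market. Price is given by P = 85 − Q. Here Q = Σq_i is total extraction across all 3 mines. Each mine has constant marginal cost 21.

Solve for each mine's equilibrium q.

16

A representative mine's profit is π_i = q_i(85 − Q) − 21q_i, with Q = q_i + Σ_{j≠i} q_j.
First-order condition: 64 − 2q_i − Σ_{j≠i} q_j = 0.
In a symmetric equilibrium every mine chooses the same q, so Σ_{j≠i} q_j = 2q. The condition becomes 64 − 4q = 0, giving q = 64/4 = 16.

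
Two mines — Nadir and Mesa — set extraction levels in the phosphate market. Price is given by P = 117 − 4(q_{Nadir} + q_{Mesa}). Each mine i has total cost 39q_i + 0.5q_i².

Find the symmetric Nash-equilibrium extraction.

Mine Nadir's profit: π = q_{Nadir}(117 − 4(q_{Nadir} + q_{Mesa})) − 39q_{Nadir} − 0.5q_{Nadir}².
∂π/∂q_{Nadir} = 78 − 9q_{Nadir} − 4q_{Mesa} = 0, so q_{Nadir} = 26/3 − (4/9)q_{Mesa}.
The game is symmetric, so in equilibrium q_{Mesa} = q_{Nadir}: the reaction function gives (13/9)q_{Nadir} = 26/3, hence q_{Nadir} = 6.

6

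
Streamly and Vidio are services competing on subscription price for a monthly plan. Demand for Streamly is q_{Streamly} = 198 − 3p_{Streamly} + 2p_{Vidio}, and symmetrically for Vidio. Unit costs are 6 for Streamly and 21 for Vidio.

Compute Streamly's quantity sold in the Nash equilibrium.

152.4375

Streamly's profit: π = (p_{Streamly} − 6)(198 − 3p_{Streamly} + 2p_{Vidio}).
∂π/∂p_{Streamly} = 216 − 6p_{Streamly} + 2p_{Vidio} = 0 ⇒ p_{Streamly} = 36 + (1/3)p_{Vidio}.
Similarly p_{Vidio} = 43.5 + (1/3)p_{Streamly}.
Substituting the second reaction function into the first: p_{Streamly} = 36 + (1/3)(43.5 + (1/3)p_{Streamly}), which gives (8/9)p_{Streamly} = 50.5 ⇒ p_{Streamly} = 56.8125.
Then p_{Vidio} = 43.5 + (1/3)·56.8125 = 62.4375.
q_{Streamly} = 198 − 3·56.8125 + 2·62.4375 = 152.4375.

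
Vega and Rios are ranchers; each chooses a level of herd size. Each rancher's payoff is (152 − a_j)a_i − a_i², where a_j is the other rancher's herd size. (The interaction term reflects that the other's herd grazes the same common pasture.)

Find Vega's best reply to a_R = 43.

54.5

Vega's payoff is (152 − a_R)a_V − a_V².
∂π/∂a_V = 152 − a_R − 2a_V = 0, so a_V = 76 − 0.5a_R.
At a_R = 43: a_V = 76 − 0.5·43 = 54.5.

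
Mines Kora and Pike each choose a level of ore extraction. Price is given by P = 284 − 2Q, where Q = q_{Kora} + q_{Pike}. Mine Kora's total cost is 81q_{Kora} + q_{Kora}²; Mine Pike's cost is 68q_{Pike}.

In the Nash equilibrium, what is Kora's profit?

Mine Kora's profit: π = q_{Kora}(284 − 2(q_{Kora} + q_{Pike})) − 81q_{Kora} − q_{Kora}².
∂π/∂q_{Kora} = 203 − 6q_{Kora} − 2q_{Pike} = 0, so q_{Kora} = 203/6 − (1/3)q_{Pike}.
For Pike: ∂π/∂q_{Pike} = 216 − 4q_{Pike} − 2q_{Kora} = 0 ⇒ q_{Pike} = 54 − 0.5q_{Kora}.
Solving the two reaction functions simultaneously: (1 − (−1/3)(−0.5))q_{Kora} = 203/6 − (1/3)·54, so (5/6)q_{Kora} = 95/6 and q_{Kora} = 19.
Then q_{Pike} = 54 − 0.5·19 = 44.5.
Price P = 284 − 2·63.5 = 157.
Kora's profit: (157 − 81)·19 − (19)² = 1083.

1083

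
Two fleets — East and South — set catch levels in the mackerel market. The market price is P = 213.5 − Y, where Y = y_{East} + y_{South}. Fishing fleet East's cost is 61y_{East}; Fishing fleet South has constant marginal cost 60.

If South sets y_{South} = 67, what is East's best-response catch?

42.75

Fishing fleet East's profit: π = y_{East}(213.5 − (y_{East} + y_{South})) − 61y_{East}.
∂π/∂y_{East} = 152.5 − 2y_{East} − y_{South} = 0, so y_{East} = 76.25 − 0.5y_{South}.
At y_{South} = 67: y_{East} = 76.25 − 0.5·67 = 42.75.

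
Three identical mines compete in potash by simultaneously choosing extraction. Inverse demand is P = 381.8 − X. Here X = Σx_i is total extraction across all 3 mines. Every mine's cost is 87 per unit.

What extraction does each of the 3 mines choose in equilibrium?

A representative mine's profit is π_i = x_i(381.8 − X) − 87x_i, with X = x_i + Σ_{j≠i} x_j.
First-order condition: 294.8 − 2x_i − Σ_{j≠i} x_j = 0.
Imposing symmetry (x_j = x for all j) turns Σ_{j≠i} x_j into 2x, so 294.8 = 4x and x = 73.7.

73.7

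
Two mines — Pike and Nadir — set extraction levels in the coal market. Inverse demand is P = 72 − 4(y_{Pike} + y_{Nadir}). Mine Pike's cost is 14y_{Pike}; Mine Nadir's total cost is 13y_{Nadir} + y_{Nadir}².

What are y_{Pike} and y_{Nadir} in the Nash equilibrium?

Mine Pike's profit: π = y_{Pike}(72 − 4(y_{Pike} + y_{Nadir})) − 14y_{Pike}.
∂π/∂y_{Pike} = 58 − 8y_{Pike} − 4y_{Nadir} = 0, so y_{Pike} = 7.25 − 0.5y_{Nadir}.
For Nadir: ∂π/∂y_{Nadir} = 59 − 10y_{Nadir} − 4y_{Pike} = 0 ⇒ y_{Nadir} = 5.9 − 0.4y_{Pike}.
Solving the two reaction functions simultaneously: (1 − (−0.5)(−0.4))y_{Pike} = 7.25 − 0.5·5.9, so 0.8y_{Pike} = 4.3 and y_{Pike} = 5.375.
Then y_{Nadir} = 5.9 − 0.4·5.375 = 3.75.

5.375, 3.75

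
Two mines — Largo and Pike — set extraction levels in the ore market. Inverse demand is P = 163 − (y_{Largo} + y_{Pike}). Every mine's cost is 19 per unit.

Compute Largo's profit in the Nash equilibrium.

2304

Mine Largo's profit: π = y_{Largo}(163 − (y_{Largo} + y_{Pike})) − 19y_{Largo}.
∂π/∂y_{Largo} = 144 − 2y_{Largo} − y_{Pike} = 0, so y_{Largo} = 72 − 0.5y_{Pike}.
By symmetry y_{Pike} = y_{Largo}; substituting into the reaction function, 1.5y_{Largo} = 72 and y_{Largo} = 48.
Price P = 163 − 96 = 67.
Largo's profit: (67 − 19)·48 = 2304.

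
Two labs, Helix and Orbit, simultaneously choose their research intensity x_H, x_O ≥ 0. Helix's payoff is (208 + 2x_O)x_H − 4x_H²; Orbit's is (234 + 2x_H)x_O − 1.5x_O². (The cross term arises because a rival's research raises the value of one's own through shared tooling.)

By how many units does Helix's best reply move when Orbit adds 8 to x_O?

Expanding Helix's payoff: 208x_H + 2x_Ox_H − 4x_H².
∂π/∂x_H = 208 + 2x_O − 8x_H = 0, so x_H = 26 + 0.25x_O.
The reaction-function slope is 0.25, so an 8-unit rise in x_O moves x_H by 0.25 × 8 = 2. Helix's best response rises — the actions are strategic complements.

2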